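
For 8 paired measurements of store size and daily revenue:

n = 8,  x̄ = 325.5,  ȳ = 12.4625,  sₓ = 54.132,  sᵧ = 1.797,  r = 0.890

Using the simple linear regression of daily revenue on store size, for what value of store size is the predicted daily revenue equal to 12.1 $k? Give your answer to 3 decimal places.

313.231

b = r · sᵧ/sₓ = 0.89 · 1.797/54.132 = 0.029545
a = ȳ − b·x̄ = 12.4625 − 0.029545·325.5 = 2.845602
Set a + b·x = 12.1: x = (12.1 − 2.845602) / 0.029545 = 313.230581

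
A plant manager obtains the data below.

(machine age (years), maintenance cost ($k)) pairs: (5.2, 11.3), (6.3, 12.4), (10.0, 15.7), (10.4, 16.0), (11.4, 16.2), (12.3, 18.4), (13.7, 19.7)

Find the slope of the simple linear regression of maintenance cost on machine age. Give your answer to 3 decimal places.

n = 7, Σx = 69.3, Σy = 109.7, Σxy = 1141.17, Σx² = 743.83
Sxx = Σx² − (Σx)²/n = 743.83 − 686.07 = 57.76
Sxy = Σxy − (Σx)(Σy)/n = 1141.17 − 1086.03 = 55.14
b = Sxy/Sxx = 55.14/57.76 = 0.954640

0.955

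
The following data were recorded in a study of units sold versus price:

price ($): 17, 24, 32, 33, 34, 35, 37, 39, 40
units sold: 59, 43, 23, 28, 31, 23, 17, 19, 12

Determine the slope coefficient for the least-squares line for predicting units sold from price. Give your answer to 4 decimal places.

-1.9114

n = 9, Σx = 291, Σy = 255, Σxy = 7404, Σx² = 9849
Sxx = Σx² − (Σx)²/n = 9849 − 9409 = 440
Sxy = Σxy − (Σx)(Σy)/n = 7404 − 8245 = -841
b = Sxy/Sxx = -841/440 = -1.911364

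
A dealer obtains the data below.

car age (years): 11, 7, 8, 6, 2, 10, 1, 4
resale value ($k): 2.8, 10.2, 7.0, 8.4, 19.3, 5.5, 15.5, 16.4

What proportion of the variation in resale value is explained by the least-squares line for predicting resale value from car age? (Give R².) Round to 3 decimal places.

0.879

n = 8, Σx = 49, Σy = 85.1, Σxy = 383.3, Σx² = 391, Σy² = 1143.39
Sxx = Σx² − (Σx)²/n = 391 − 300.125 = 90.875
Sxy = Σxy − (Σx)(Σy)/n = 383.3 − 521.2375 = -137.9375
Syy = Σy² − (Σy)²/n = 1143.39 − 905.25125 = 238.13875
R² = Sxy²/(Sxx·Syy) = (-137.9375)²/(90.875·238.13875) = 0.879205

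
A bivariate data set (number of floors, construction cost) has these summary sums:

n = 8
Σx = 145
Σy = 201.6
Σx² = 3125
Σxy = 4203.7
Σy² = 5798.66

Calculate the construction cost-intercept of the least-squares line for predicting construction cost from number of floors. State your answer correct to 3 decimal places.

5.148

Sxx = Σx² − (Σx)²/n = 3125 − 2628.125 = 496.875
Sxy = Σxy − (Σx)(Σy)/n = 4203.7 − 3654 = 549.7
b = Sxy/Sxx = 549.7/496.875 = 1.106314
a = ȳ − b·x̄ = 25.2 − 1.106314·18.125 = 5.148050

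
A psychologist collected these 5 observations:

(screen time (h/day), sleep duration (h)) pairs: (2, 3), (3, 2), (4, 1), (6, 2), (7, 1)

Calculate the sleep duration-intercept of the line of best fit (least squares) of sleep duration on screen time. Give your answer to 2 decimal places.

n = 5, Σx = 22, Σy = 9, Σxy = 35, Σx² = 114
Sxx = Σx² − (Σx)²/n = 114 − 96.8 = 17.2
Sxy = Σxy − (Σx)(Σy)/n = 35 − 39.6 = -4.6
b = Sxy/Sxx = -4.6/17.2 = -0.267442
a = ȳ − b·x̄ = 1.8 − (-0.267442)·4.4 = 2.976744

2.98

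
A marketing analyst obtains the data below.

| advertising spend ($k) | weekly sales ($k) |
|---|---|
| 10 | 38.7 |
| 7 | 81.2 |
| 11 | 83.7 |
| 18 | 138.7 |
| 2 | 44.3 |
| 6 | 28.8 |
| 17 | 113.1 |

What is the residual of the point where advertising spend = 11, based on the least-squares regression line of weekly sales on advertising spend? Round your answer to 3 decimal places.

n = 7, Σx = 71, Σy = 528.5, Σxy = 6556.8, Σx² = 923
Sxx = Σx² − (Σx)²/n = 923 − 720.142857 = 202.857143
Sxy = Σxy − (Σx)(Σy)/n = 6556.8 − 5360.5 = 1196.3
b = Sxy/Sxx = 1196.3/202.857143 = 5.897254
a = ȳ − b·x̄ = 75.5 − 5.897254·10.142857 = 15.685
ŷ(11) = 15.685 + 5.897254·11 = 80.554789
residual = y − ŷ = 83.7 − 80.554789 = 3.145211

3.145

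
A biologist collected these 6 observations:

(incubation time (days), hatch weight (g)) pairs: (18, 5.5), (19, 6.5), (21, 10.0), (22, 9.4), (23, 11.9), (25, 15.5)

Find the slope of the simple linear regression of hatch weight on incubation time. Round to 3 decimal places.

n = 6, Σx = 128, Σy = 58.8, Σxy = 1300.5, Σx² = 2764
Sxx = Σx² − (Σx)²/n = 2764 − 2730.666667 = 33.333333
Sxy = Σxy − (Σx)(Σy)/n = 1300.5 − 1254.4 = 46.1
b = Sxy/Sxx = 46.1/33.333333 = 1.383

1.383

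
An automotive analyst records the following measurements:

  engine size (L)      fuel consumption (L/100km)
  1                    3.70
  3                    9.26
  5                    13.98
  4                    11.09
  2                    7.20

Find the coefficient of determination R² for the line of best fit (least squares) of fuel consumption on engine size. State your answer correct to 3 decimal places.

n = 5, Σx = 15, Σy = 45.23, Σxy = 160.14, Σx² = 55, Σy² = 469.7061
Sxx = Σx² − (Σx)²/n = 55 − 45 = 10
Sxy = Σxy − (Σx)(Σy)/n = 160.14 − 135.69 = 24.45
Syy = Σy² − (Σy)²/n = 469.7061 − 409.15058 = 60.55552
R² = Sxy²/(Sxx·Syy) = (24.45)²/(10·60.55552) = 0.987197

0.987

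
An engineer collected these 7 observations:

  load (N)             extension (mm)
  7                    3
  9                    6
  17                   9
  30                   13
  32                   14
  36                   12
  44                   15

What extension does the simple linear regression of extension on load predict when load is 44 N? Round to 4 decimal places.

n = 7, Σx = 175, Σy = 72, Σxy = 2158, Σx² = 5575
Sxx = Σx² − (Σx)²/n = 5575 − 4375 = 1200
Sxy = Σxy − (Σx)(Σy)/n = 2158 − 1800 = 358
b = Sxy/Sxx = 358/1200 = 0.298333
a = ȳ − b·x̄ = 10.285714 − 0.298333·25 = 2.827381
ŷ(44) = a + b·44 = 2.827381 + 0.298333·44 = 15.954048

15.9540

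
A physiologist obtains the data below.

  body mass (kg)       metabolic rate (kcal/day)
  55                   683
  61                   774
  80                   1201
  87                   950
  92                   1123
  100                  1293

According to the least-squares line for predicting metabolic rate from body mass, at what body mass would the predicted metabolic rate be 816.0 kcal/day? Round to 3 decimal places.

n = 6, Σx = 475, Σy = 6024, Σxy = 496125, Σx² = 39179
Sxx = Σx² − (Σx)²/n = 39179 − 37604.166667 = 1574.833333
Sxy = Σxy − (Σx)(Σy)/n = 496125 − 476900 = 19225
b = Sxy/Sxx = 19225/1574.833333 = 12.207641
a = ȳ − b·x̄ = 1004 − 12.207641·79.166667 = 37.561753
Set a + b·x = 816.0: x = (816.0 − 37.561753) / 12.207641 = 63.766476

63.766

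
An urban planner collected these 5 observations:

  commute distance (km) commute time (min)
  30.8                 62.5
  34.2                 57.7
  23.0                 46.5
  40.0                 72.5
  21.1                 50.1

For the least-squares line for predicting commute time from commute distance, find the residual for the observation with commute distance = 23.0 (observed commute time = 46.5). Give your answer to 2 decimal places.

n = 5, Σx = 149.1, Σy = 289.3, Σxy = 8924.95, Σx² = 4692.49
Sxx = Σx² − (Σx)²/n = 4692.49 − 4446.162 = 246.328
Sxy = Σxy − (Σx)(Σy)/n = 8924.95 − 8626.926 = 298.024
b = Sxy/Sxx = 298.024/246.328 = 1.209867
a = ȳ − b·x̄ = 57.86 − 1.209867·29.82 = 21.781780
ŷ(23.0) = 21.781780 + 1.209867·23 = 49.608710
residual = y − ŷ = 46.5 − 49.608710 = -3.108710

-3.11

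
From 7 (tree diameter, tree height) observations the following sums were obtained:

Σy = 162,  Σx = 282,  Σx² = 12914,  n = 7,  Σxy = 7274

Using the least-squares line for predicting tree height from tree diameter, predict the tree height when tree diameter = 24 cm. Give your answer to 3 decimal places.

Sxx = Σx² − (Σx)²/n = 12914 − 11360.571429 = 1553.428571
Sxy = Σxy − (Σx)(Σy)/n = 7274 − 6526.285714 = 747.714286
b = Sxy/Sxx = 747.714286/1553.428571 = 0.481332
a = ȳ − b·x̄ = 23.142857 − 0.481332·40.285714 = 3.752069
ŷ(24) = a + b·24 = 3.752069 + 0.481332·24 = 15.304028

15.304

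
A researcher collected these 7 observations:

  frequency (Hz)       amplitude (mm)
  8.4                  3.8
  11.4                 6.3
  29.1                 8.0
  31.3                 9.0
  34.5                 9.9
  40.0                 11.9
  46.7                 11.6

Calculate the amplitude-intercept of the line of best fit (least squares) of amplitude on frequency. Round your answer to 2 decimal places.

2.98

n = 7, Σx = 201.4, Σy = 60.5, Σxy = 1977.51, Σx² = 6998.16
Sxx = Σx² − (Σx)²/n = 6998.16 − 5794.565714 = 1203.594286
Sxy = Σxy − (Σx)(Σy)/n = 1977.51 − 1740.671429 = 236.838571
b = Sxy/Sxx = 236.838571/1203.594286 = 0.196776
a = ȳ − b·x̄ = 8.642857 − 0.196776·28.771429 = 2.981328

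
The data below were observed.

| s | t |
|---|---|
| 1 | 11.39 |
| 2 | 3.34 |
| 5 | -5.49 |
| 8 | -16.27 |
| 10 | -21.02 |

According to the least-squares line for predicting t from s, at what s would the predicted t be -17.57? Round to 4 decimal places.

n = 5, Σx = 26, Σy = -28.05, Σxy = -349.74, Σx² = 194
Sxx = Σx² − (Σx)²/n = 194 − 135.2 = 58.8
Sxy = Σxy − (Σx)(Σy)/n = -349.74 − (-145.86) = -203.88
b = Sxy/Sxx = -203.88/58.8 = -3.467347
a = ȳ − b·x̄ = -5.61 − (-3.467347)·5.2 = 12.420204
Set a + b·x = -17.57: x = (-17.57 − 12.420204) / (-3.467347) = 8.649323

8.6493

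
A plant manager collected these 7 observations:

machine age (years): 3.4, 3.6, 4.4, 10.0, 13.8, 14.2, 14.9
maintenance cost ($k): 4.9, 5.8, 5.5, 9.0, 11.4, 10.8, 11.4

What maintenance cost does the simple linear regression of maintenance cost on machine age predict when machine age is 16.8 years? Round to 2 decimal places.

n = 7, Σx = 64.3, Σy = 58.8, Σxy = 632.28, Σx² = 757.97
Sxx = Σx² − (Σx)²/n = 757.97 − 590.641429 = 167.328571
Sxy = Σxy − (Σx)(Σy)/n = 632.28 − 540.12 = 92.16
b = Sxy/Sxx = 92.16/167.328571 = 0.550773
a = ȳ − b·x̄ = 8.4 − 0.550773·9.185714 = 3.340760
ŷ(16.8) = a + b·16.8 = 3.340760 + 0.550773·16.8 = 12.593740

12.59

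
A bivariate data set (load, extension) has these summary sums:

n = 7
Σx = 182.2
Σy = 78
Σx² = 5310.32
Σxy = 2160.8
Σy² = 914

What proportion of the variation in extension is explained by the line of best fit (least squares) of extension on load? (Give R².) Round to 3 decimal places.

Sxx = Σx² − (Σx)²/n = 5310.32 − 4742.405714 = 567.914286
Sxy = Σxy − (Σx)(Σy)/n = 2160.8 − 2030.228571 = 130.571429
Syy = Σy² − (Σy)²/n = 914 − 869.142857 = 44.857143
R² = Sxy²/(Sxx·Syy) = (130.571429)²/(567.914286·44.857143) = 0.669240

0.669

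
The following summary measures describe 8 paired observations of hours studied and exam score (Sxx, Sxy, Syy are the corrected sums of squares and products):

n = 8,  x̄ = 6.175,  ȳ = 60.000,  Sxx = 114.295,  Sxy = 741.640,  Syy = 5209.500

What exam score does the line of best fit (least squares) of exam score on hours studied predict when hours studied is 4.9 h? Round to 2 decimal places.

51.73

b = Sxy/Sxx = 741.64/114.295 = 6.488823
a = ȳ − b·x̄ = 60 − 6.488823·6.175 = 19.931519
ŷ(4.9) = a + b·4.9 = 19.931519 + 6.488823·4.9 = 51.726751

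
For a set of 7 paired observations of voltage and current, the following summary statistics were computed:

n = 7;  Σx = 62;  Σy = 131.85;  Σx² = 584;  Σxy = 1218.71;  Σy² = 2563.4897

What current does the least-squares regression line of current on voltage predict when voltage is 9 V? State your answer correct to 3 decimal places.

Sxx = Σx² − (Σx)²/n = 584 − 549.142857 = 34.857143
Sxy = Σxy − (Σx)(Σy)/n = 1218.71 − 1167.814286 = 50.895714
b = Sxy/Sxx = 50.895714/34.857143 = 1.460123
a = ȳ − b·x̄ = 18.835714 − 1.460123·8.857143 = 5.903197
ŷ(9) = a + b·9 = 5.903197 + 1.460123·9 = 19.044303

19.044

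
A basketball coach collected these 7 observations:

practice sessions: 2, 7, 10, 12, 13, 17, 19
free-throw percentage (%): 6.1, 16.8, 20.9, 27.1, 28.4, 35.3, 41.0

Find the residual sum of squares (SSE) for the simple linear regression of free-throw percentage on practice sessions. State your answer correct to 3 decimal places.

n = 7, Σx = 80, Σy = 175.6, Σxy = 2412.3, Σx² = 1116, Σy² = 5224.32
Sxx = Σx² − (Σx)²/n = 1116 − 914.285714 = 201.714286
Sxy = Σxy − (Σx)(Σy)/n = 2412.3 − 2006.857143 = 405.442857
Syy = Σy² − (Σy)²/n = 5224.32 − 4405.051429 = 819.268571
b = Sxy/Sxx = 405.442857/201.714286 = 2.009986
SSE = Syy − b·Sxy = 819.268571 − 2.009986·405.442857 = 4.334171

4.334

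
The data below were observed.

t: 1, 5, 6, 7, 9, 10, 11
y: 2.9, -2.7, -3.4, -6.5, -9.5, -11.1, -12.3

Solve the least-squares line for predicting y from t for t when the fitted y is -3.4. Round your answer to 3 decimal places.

n = 7, Σx = 49, Σy = -42.6, Σxy = -408.3, Σx² = 413
Sxx = Σx² − (Σx)²/n = 413 − 343 = 70
Sxy = Σxy − (Σx)(Σy)/n = -408.3 − (-298.2) = -110.1
b = Sxy/Sxx = -110.1/70 = -1.572857
a = ȳ − b·x̄ = -6.085714 − (-1.572857)·7 = 4.924286
Set a + b·x = -3.4: x = (-3.4 − 4.924286) / (-1.572857) = 5.292461

5.292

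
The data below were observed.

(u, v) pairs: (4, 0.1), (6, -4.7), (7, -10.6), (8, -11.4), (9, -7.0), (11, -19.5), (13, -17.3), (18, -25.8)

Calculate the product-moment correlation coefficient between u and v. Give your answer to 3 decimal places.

n = 8, Σx = 76, Σy = -96.2, Σxy = -1160, Σx² = 860, Σy² = 1658.6
Sxx = Σx² − (Σx)²/n = 860 − 722 = 138
Sxy = Σxy − (Σx)(Σy)/n = -1160 − (-913.9) = -246.1
Syy = Σy² − (Σy)²/n = 1658.6 − 1156.805 = 501.795
r = Sxy/√(Sxx·Syy) = -246.1/√(69247.71) = -246.1/263.149596 = -0.935209

-0.935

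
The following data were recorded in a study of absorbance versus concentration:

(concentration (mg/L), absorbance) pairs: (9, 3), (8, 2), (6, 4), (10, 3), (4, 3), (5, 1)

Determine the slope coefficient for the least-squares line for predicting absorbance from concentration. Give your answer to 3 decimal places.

n = 6, Σx = 42, Σy = 16, Σxy = 114, Σx² = 322
Sxx = Σx² − (Σx)²/n = 322 − 294 = 28
Sxy = Σxy − (Σx)(Σy)/n = 114 − 112 = 2
b = Sxy/Sxx = 2/28 = 0.071429

0.071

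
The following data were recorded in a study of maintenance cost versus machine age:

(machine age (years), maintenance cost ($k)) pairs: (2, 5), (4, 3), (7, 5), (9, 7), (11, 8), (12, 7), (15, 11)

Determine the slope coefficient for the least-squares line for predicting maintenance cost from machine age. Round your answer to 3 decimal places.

n = 7, Σx = 60, Σy = 46, Σxy = 457, Σx² = 640
Sxx = Σx² − (Σx)²/n = 640 − 514.285714 = 125.714286
Sxy = Σxy − (Σx)(Σy)/n = 457 − 394.285714 = 62.714286
b = Sxy/Sxx = 62.714286/125.714286 = 0.498864

0.499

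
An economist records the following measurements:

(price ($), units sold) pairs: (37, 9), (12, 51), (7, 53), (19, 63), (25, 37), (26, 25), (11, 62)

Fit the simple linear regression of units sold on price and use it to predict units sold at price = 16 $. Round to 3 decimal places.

n = 7, Σx = 137, Σy = 300, Σxy = 4770, Σx² = 3345
Sxx = Σx² − (Σx)²/n = 3345 − 2681.285714 = 663.714286
Sxy = Σxy − (Σx)(Σy)/n = 4770 − 5871.428571 = -1101.428571
b = Sxy/Sxx = -1101.428571/663.714286 = -1.659492
a = ȳ − b·x̄ = 42.857143 − (-1.659492)·19.571429 = 75.335773
ŷ(16) = a + b·16 = 75.335773 + (-1.659492)·16 = 48.783900

48.784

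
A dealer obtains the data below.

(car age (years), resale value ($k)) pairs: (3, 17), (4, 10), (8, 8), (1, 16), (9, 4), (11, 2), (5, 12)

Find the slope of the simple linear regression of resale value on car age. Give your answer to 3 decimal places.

-1.498

n = 7, Σx = 41, Σy = 69, Σxy = 289, Σx² = 317
Sxx = Σx² − (Σx)²/n = 317 − 240.142857 = 76.857143
Sxy = Σxy − (Σx)(Σy)/n = 289 − 404.142857 = -115.142857
b = Sxy/Sxx = -115.142857/76.857143 = -1.498141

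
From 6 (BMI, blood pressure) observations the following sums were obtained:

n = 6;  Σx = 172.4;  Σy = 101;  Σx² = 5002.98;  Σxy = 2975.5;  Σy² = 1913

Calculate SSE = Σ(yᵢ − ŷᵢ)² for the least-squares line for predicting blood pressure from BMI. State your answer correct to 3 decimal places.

103.571

Sxx = Σx² − (Σx)²/n = 5002.98 − 4953.626667 = 49.353333
Sxy = Σxy − (Σx)(Σy)/n = 2975.5 − 2902.066667 = 73.433333
Syy = Σy² − (Σy)²/n = 1913 − 1700.166667 = 212.833333
b = Sxy/Sxx = 73.433333/49.353333 = 1.487910
SSE = Syy − b·Sxy = 212.833333 − 1.487910·73.433333 = 103.571120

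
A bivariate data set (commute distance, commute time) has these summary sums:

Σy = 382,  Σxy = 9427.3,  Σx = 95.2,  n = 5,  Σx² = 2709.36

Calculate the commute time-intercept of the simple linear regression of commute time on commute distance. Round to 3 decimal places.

30.665

Sxx = Σx² − (Σx)²/n = 2709.36 − 1812.608 = 896.752
Sxy = Σxy − (Σx)(Σy)/n = 9427.3 − 7273.28 = 2154.02
b = Sxy/Sxx = 2154.02/896.752 = 2.402024
a = ȳ − b·x̄ = 76.4 − 2.402024·19.04 = 30.665459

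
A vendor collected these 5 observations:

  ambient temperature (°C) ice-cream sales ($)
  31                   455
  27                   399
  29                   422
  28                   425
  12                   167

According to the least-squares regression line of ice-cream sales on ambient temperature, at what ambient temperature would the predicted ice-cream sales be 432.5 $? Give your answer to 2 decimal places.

n = 5, Σx = 127, Σy = 1868, Σxy = 51020, Σx² = 3459
Sxx = Σx² − (Σx)²/n = 3459 − 3225.8 = 233.2
Sxy = Σxy − (Σx)(Σy)/n = 51020 − 47447.2 = 3572.8
b = Sxy/Sxx = 3572.8/233.2 = 15.320755
a = ȳ − b·x̄ = 373.6 − 15.320755·25.4 = -15.547170
Set a + b·x = 432.5: x = (432.5 − (-15.547170)) / 15.320755 = 29.244458

29.24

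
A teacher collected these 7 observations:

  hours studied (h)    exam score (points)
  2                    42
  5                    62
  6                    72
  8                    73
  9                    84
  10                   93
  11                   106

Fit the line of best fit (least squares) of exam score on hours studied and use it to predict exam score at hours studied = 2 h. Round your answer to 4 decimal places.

n = 7, Σx = 51, Σy = 532, Σxy = 4262, Σx² = 431
Sxx = Σx² − (Σx)²/n = 431 − 371.571429 = 59.428571
Sxy = Σxy − (Σx)(Σy)/n = 4262 − 3876 = 386
b = Sxy/Sxx = 386/59.428571 = 6.495192
a = ȳ − b·x̄ = 76 − 6.495192·7.285714 = 28.677885
ŷ(2) = a + b·2 = 28.677885 + 6.495192·2 = 41.668269

41.6683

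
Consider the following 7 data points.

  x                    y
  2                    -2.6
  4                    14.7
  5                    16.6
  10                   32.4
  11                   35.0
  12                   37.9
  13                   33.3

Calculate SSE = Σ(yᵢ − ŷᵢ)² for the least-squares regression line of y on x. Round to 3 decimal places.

121.633

n = 7, Σx = 57, Σy = 167.3, Σxy = 1733.3, Σx² = 579, Σy² = 5318.47
Sxx = Σx² − (Σx)²/n = 579 − 464.142857 = 114.857143
Sxy = Σxy − (Σx)(Σy)/n = 1733.3 − 1362.3 = 371
Syy = Σy² − (Σy)²/n = 5318.47 − 3998.47 = 1320
b = Sxy/Sxx = 371/114.857143 = 3.230100
SSE = Syy − b·Sxy = 1320 − 3.230100·371 = 121.633085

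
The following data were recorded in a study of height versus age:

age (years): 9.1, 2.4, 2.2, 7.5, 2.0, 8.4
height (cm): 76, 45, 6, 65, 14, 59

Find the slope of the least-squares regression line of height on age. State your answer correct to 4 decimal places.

7.4097

n = 6, Σx = 31.6, Σy = 265, Σxy = 1823.9, Σx² = 224.22
Sxx = Σx² − (Σx)²/n = 224.22 − 166.426667 = 57.793333
Sxy = Σxy − (Σx)(Σy)/n = 1823.9 − 1395.666667 = 428.233333
b = Sxy/Sxx = 428.233333/57.793333 = 7.409736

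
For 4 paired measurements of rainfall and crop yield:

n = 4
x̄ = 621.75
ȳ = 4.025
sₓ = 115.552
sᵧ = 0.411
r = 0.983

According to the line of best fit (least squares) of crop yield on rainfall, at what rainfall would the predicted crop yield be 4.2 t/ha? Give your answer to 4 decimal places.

b = r · sᵧ/sₓ = 0.983 · 0.411/115.552 = 0.003496
a = ȳ − b·x̄ = 4.025 − 0.003496·621.75 = 1.851130
Set a + b·x = 4.2: x = (4.2 − 1.851130) / 0.003496 = 671.801855

671.8019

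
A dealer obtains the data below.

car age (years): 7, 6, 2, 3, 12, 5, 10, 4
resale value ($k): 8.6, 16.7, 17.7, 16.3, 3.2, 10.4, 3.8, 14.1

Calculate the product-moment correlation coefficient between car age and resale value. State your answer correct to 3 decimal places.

-0.912

n = 8, Σx = 49, Σy = 90.8, Σxy = 429.5, Σx² = 383, Σy² = 1263.48
Sxx = Σx² − (Σx)²/n = 383 − 300.125 = 82.875
Sxy = Σxy − (Σx)(Σy)/n = 429.5 − 556.15 = -126.65
Syy = Σy² − (Σy)²/n = 1263.48 − 1030.58 = 232.9
r = Sxy/√(Sxx·Syy) = -126.65/√(19301.5875) = -126.65/138.930153 = -0.911609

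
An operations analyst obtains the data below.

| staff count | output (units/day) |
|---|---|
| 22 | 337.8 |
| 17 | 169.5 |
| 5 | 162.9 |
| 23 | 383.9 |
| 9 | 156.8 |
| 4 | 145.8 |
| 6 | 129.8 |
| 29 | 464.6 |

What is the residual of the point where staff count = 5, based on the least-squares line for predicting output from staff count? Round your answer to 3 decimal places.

n = 8, Σx = 115, Σy = 1951.1, Σxy = 36203.9, Σx² = 2301
Sxx = Σx² − (Σx)²/n = 2301 − 1653.125 = 647.875
Sxy = Σxy − (Σx)(Σy)/n = 36203.9 − 28047.0625 = 8156.8375
b = Sxy/Sxx = 8156.8375/647.875 = 12.590141
a = ȳ − b·x̄ = 243.8875 − 12.590141·14.375 = 62.904225
ŷ(5) = 62.904225 + 12.590141·5 = 125.854930
residual = y − ŷ = 162.9 − 125.854930 = 37.045070

37.045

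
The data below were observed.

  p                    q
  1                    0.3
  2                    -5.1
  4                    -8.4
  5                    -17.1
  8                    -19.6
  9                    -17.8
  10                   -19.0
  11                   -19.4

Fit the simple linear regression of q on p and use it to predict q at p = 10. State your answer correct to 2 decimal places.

-20.28

n = 8, Σx = 50, Σy = -106.1, Σxy = -849.4, Σx² = 412
Sxx = Σx² − (Σx)²/n = 412 − 312.5 = 99.5
Sxy = Σxy − (Σx)(Σy)/n = -849.4 − (-663.125) = -186.275
b = Sxy/Sxx = -186.275/99.5 = -1.872111
a = ȳ − b·x̄ = -13.2625 − (-1.872111)·6.25 = -1.561809
ŷ(10) = a + b·10 = -1.561809 + (-1.872111)·10 = -20.282915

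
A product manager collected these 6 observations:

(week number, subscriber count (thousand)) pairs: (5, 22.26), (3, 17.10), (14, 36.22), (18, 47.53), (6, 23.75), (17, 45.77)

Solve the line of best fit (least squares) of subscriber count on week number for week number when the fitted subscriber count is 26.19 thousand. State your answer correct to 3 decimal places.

n = 6, Σx = 63, Σy = 192.63, Σxy = 2445.81, Σx² = 879
Sxx = Σx² − (Σx)²/n = 879 − 661.5 = 217.5
Sxy = Σxy − (Σx)(Σy)/n = 2445.81 − 2022.615 = 423.195
b = Sxy/Sxx = 423.195/217.5 = 1.945724
a = ȳ − b·x̄ = 32.105 − 1.945724·10.5 = 11.674897
Set a + b·x = 26.19: x = (26.19 − 11.674897) / 1.945724 = 7.460001

7.460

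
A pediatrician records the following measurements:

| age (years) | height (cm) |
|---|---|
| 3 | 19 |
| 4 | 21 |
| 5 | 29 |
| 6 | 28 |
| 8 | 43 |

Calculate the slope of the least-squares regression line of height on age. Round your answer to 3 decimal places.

4.730

n = 5, Σx = 26, Σy = 140, Σxy = 798, Σx² = 150
Sxx = Σx² − (Σx)²/n = 150 − 135.2 = 14.8
Sxy = Σxy − (Σx)(Σy)/n = 798 − 728 = 70
b = Sxy/Sxx = 70/14.8 = 4.729730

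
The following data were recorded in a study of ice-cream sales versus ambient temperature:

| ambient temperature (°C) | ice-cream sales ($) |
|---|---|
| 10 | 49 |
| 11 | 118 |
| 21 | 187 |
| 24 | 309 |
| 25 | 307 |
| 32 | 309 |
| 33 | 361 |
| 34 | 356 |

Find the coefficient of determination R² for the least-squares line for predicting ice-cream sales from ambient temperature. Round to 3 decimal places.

n = 8, Σx = 190, Σy = 1996, Σxy = 54711, Σx² = 5132, Σy² = 593562
Sxx = Σx² − (Σx)²/n = 5132 − 4512.5 = 619.5
Sxy = Σxy − (Σx)(Σy)/n = 54711 − 47405 = 7306
Syy = Σy² − (Σy)²/n = 593562 − 498002 = 95560
R² = Sxy²/(Sxx·Syy) = (7306)²/(619.5·95560) = 0.901658

0.902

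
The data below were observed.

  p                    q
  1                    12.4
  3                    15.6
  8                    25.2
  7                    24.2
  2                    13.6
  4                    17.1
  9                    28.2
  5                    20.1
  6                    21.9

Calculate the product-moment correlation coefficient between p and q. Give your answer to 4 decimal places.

n = 9, Σx = 45, Σy = 178.3, Σxy = 1011.5, Σx² = 285, Σy² = 3774.03
Sxx = Σx² − (Σx)²/n = 285 − 225 = 60
Sxy = Σxy − (Σx)(Σy)/n = 1011.5 − 891.5 = 120
Syy = Σy² − (Σy)²/n = 3774.03 − 3532.321111 = 241.708889
r = Sxy/√(Sxx·Syy) = 120/√(14502.533333) = 120/120.426464 = 0.996459

0.9965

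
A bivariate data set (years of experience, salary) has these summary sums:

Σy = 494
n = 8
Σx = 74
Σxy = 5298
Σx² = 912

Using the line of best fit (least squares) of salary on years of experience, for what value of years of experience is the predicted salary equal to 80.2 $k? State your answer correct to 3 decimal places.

15.012

Sxx = Σx² − (Σx)²/n = 912 − 684.5 = 227.5
Sxy = Σxy − (Σx)(Σy)/n = 5298 − 4569.5 = 728.5
b = Sxy/Sxx = 728.5/227.5 = 3.202198
a = ȳ − b·x̄ = 61.75 − 3.202198·9.25 = 32.129670
Set a + b·x = 80.2: x = (80.2 − 32.129670) / 3.202198 = 15.011668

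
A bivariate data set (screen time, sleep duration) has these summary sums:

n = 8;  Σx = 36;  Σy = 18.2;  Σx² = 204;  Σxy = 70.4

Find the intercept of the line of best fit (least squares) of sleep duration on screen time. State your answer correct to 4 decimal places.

Sxx = Σx² − (Σx)²/n = 204 − 162 = 42
Sxy = Σxy − (Σx)(Σy)/n = 70.4 − 81.9 = -11.5
b = Sxy/Sxx = -11.5/42 = -0.273810
a = ȳ − b·x̄ = 2.275 − (-0.273810)·4.5 = 3.507143

3.5071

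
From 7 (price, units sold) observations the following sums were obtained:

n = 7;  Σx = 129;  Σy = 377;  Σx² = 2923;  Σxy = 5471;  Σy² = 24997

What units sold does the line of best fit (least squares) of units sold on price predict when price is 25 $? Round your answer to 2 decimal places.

Sxx = Σx² − (Σx)²/n = 2923 − 2377.285714 = 545.714286
Sxy = Σxy − (Σx)(Σy)/n = 5471 − 6947.571429 = -1476.571429
b = Sxy/Sxx = -1476.571429/545.714286 = -2.705759
a = ȳ − b·x̄ = 53.857143 − (-2.705759)·18.428571 = 103.720419
ŷ(25) = a + b·25 = 103.720419 + (-2.705759)·25 = 36.076440

36.08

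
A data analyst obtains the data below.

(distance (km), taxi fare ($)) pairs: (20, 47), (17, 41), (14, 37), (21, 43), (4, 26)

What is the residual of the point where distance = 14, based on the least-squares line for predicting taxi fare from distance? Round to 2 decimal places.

n = 5, Σx = 76, Σy = 194, Σxy = 3162, Σx² = 1342
Sxx = Σx² − (Σx)²/n = 1342 − 1155.2 = 186.8
Sxy = Σxy − (Σx)(Σy)/n = 3162 − 2948.8 = 213.2
b = Sxy/Sxx = 213.2/186.8 = 1.141328
a = ȳ − b·x̄ = 38.8 − 1.141328·15.2 = 21.451820
ŷ(14) = 21.451820 + 1.141328·14 = 37.430407
residual = y − ŷ = 37 − 37.430407 = -0.430407

-0.43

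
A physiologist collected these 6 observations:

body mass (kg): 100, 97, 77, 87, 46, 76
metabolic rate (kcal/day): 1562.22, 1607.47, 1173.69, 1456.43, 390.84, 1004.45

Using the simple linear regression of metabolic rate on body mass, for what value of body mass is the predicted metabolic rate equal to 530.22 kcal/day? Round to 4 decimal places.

51.5714

n = 6, Σx = 483, Σy = 7195.1, Σxy = 623546.97, Σx² = 40799
Sxx = Σx² − (Σx)²/n = 40799 − 38881.5 = 1917.5
Sxy = Σxy − (Σx)(Σy)/n = 623546.97 − 579205.55 = 44341.42
b = Sxy/Sxx = 44341.42/1917.5 = 23.124600
a = ȳ − b·x̄ = 1199.183333 − 23.124600·80.5 = -662.346946
Set a + b·x = 530.22: x = (530.22 − (-662.346946)) / 23.124600 = 51.571355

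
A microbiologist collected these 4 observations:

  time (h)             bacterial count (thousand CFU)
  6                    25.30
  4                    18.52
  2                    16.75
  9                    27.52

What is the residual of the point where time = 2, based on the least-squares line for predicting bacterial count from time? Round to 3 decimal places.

n = 4, Σx = 21, Σy = 88.09, Σxy = 507.06, Σx² = 137
Sxx = Σx² − (Σx)²/n = 137 − 110.25 = 26.75
Sxy = Σxy − (Σx)(Σy)/n = 507.06 − 462.4725 = 44.5875
b = Sxy/Sxx = 44.5875/26.75 = 1.666822
a = ȳ − b·x̄ = 22.0225 − 1.666822·5.25 = 13.271682
ŷ(2) = 13.271682 + 1.666822·2 = 16.605327
residual = y − ŷ = 16.75 − 16.605327 = 0.144673

0.145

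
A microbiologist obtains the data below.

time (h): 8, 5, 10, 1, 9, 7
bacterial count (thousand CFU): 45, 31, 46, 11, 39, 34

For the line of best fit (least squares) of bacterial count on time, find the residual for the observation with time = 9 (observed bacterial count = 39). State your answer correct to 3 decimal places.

-4.156

n = 6, Σx = 40, Σy = 206, Σxy = 1575, Σx² = 320
Sxx = Σx² − (Σx)²/n = 320 − 266.666667 = 53.333333
Sxy = Σxy − (Σx)(Σy)/n = 1575 − 1373.333333 = 201.666667
b = Sxy/Sxx = 201.666667/53.333333 = 3.78125
a = ȳ − b·x̄ = 34.333333 − 3.78125·6.666667 = 9.125
ŷ(9) = 9.125 + 3.78125·9 = 43.15625
residual = y − ŷ = 39 − 43.15625 = -4.15625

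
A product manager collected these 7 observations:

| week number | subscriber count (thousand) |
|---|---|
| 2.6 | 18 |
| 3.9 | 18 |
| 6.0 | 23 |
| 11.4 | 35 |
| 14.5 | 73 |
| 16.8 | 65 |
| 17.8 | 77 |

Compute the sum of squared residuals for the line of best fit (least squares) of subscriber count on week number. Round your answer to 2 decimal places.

n = 7, Σx = 73, Σy = 309, Σxy = 4175.1, Σx² = 997.26, Σy² = 17885
Sxx = Σx² − (Σx)²/n = 997.26 − 761.285714 = 235.974286
Sxy = Σxy − (Σx)(Σy)/n = 4175.1 − 3222.428571 = 952.671429
Syy = Σy² − (Σy)²/n = 17885 − 13640.142857 = 4244.857143
b = Sxy/Sxx = 952.671429/235.974286 = 4.037183
SSE = Syy − b·Sxy = 4244.857143 − 4.037183·952.671429 = 398.748029

398.75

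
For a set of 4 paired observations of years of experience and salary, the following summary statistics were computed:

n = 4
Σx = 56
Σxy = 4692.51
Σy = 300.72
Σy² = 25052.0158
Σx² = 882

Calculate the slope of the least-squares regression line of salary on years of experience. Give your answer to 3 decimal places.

4.923

Sxx = Σx² − (Σx)²/n = 882 − 784 = 98
Sxy = Σxy − (Σx)(Σy)/n = 4692.51 − 4210.08 = 482.43
b = Sxy/Sxx = 482.43/98 = 4.922755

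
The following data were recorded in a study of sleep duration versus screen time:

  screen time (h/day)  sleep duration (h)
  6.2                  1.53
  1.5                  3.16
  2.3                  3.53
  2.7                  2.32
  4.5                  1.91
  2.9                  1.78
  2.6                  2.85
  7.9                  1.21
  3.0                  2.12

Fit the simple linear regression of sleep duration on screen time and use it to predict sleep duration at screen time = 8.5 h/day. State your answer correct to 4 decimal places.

n = 9, Σx = 33.6, Σy = 20.41, Σxy = 65.695, Σx² = 160.1
Sxx = Σx² − (Σx)²/n = 160.1 − 125.44 = 34.66
Sxy = Σxy − (Σx)(Σy)/n = 65.695 − 76.197333 = -10.502333
b = Sxy/Sxx = -10.502333/34.66 = -0.303010
a = ȳ − b·x̄ = 2.267778 − (-0.303010)·3.733333 = 3.399016
ŷ(8.5) = a + b·8.5 = 3.399016 + (-0.303010)·8.5 = 0.823429

0.8234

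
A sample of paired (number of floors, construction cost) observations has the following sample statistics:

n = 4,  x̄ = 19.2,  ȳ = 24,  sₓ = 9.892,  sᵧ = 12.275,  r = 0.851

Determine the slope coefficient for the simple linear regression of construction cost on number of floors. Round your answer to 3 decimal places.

b = r · sᵧ/sₓ = 0.851 · 12.275/9.892 = 1.056007

1.056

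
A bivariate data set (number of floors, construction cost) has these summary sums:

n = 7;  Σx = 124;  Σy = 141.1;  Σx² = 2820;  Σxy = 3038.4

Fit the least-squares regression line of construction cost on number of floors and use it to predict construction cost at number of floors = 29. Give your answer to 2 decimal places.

29.91

Sxx = Σx² − (Σx)²/n = 2820 − 2196.571429 = 623.428571
Sxy = Σxy − (Σx)(Σy)/n = 3038.4 − 2499.485714 = 538.914286
b = Sxy/Sxx = 538.914286/623.428571 = 0.864436
a = ȳ − b·x̄ = 20.157143 − 0.864436·17.714286 = 4.844271
ŷ(29) = a + b·29 = 4.844271 + 0.864436·29 = 29.912924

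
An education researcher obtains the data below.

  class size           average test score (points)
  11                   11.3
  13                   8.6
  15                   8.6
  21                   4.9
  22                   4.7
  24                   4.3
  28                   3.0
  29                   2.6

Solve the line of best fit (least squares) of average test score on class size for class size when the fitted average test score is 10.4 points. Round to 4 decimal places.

10.6010

n = 8, Σx = 163, Σy = 48, Σxy = 834, Σx² = 3641
Sxx = Σx² − (Σx)²/n = 3641 − 3321.125 = 319.875
Sxy = Σxy − (Σx)(Σy)/n = 834 − 978 = -144
b = Sxy/Sxx = -144/319.875 = -0.450176
a = ȳ − b·x̄ = 6 − (-0.450176)·20.375 = 15.172333
Set a + b·x = 10.4: x = (10.4 − 15.172333) / (-0.450176) = 10.601042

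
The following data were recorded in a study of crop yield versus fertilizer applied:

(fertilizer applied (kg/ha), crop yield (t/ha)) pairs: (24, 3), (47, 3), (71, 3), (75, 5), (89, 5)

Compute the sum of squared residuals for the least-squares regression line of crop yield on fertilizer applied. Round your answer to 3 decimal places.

2.183

n = 5, Σx = 306, Σy = 19, Σxy = 1246, Σx² = 21372, Σy² = 77
Sxx = Σx² − (Σx)²/n = 21372 − 18727.2 = 2644.8
Sxy = Σxy − (Σx)(Σy)/n = 1246 − 1162.8 = 83.2
Syy = Σy² − (Σy)²/n = 77 − 72.2 = 4.8
b = Sxy/Sxx = 83.2/2644.8 = 0.031458
SSE = Syy − b·Sxy = 4.8 − 0.031458·83.2 = 2.182698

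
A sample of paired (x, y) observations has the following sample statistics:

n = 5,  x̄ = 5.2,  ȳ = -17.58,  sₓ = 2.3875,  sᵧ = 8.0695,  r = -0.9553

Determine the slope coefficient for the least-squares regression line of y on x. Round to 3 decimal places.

b = r · sᵧ/sₓ = -0.9553 · 8.0695/2.3875 = -3.228814

-3.229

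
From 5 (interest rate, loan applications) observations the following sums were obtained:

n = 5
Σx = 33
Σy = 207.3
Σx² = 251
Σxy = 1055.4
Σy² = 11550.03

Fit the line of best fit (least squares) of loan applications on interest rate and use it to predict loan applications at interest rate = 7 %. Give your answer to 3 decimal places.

Sxx = Σx² − (Σx)²/n = 251 − 217.8 = 33.2
Sxy = Σxy − (Σx)(Σy)/n = 1055.4 − 1368.18 = -312.78
b = Sxy/Sxx = -312.78/33.2 = -9.421084
a = ȳ − b·x̄ = 41.46 − (-9.421084)·6.6 = 103.639157
ŷ(7) = a + b·7 = 103.639157 + (-9.421084)·7 = 37.691566

37.692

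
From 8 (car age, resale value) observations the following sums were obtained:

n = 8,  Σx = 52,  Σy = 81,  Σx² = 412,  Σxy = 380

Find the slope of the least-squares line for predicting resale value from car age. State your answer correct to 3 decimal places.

Sxx = Σx² − (Σx)²/n = 412 − 338 = 74
Sxy = Σxy − (Σx)(Σy)/n = 380 − 526.5 = -146.5
b = Sxy/Sxx = -146.5/74 = -1.979730

-1.980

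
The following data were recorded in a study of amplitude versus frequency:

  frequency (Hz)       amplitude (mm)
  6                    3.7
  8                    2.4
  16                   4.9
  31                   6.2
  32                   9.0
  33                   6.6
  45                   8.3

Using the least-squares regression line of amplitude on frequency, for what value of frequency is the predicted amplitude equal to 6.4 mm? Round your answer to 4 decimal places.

n = 7, Σx = 171, Σy = 41.1, Σxy = 1191.3, Σx² = 5455
Sxx = Σx² − (Σx)²/n = 5455 − 4177.285714 = 1277.714286
Sxy = Σxy − (Σx)(Σy)/n = 1191.3 − 1004.014286 = 187.285714
b = Sxy/Sxx = 187.285714/1277.714286 = 0.146579
a = ȳ − b·x̄ = 5.871429 − 0.146579·24.428571 = 2.290720
Set a + b·x = 6.4: x = (6.4 − 2.290720) / 0.146579 = 28.034630

28.0346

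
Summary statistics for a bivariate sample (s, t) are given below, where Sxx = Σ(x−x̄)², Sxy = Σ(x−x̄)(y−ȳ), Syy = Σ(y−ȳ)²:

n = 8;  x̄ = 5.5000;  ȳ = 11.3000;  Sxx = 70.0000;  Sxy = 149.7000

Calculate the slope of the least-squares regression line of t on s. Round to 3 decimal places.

2.139

b = Sxy/Sxx = 149.7/70 = 2.138571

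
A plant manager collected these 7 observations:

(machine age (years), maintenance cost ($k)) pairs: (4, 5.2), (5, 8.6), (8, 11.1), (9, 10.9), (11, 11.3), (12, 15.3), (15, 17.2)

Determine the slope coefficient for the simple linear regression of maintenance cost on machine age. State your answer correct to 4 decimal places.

0.9777

n = 7, Σx = 64, Σy = 79.6, Σxy = 816.6, Σx² = 676
Sxx = Σx² − (Σx)²/n = 676 − 585.142857 = 90.857143
Sxy = Σxy − (Σx)(Σy)/n = 816.6 − 727.771429 = 88.828571
b = Sxy/Sxx = 88.828571/90.857143 = 0.977673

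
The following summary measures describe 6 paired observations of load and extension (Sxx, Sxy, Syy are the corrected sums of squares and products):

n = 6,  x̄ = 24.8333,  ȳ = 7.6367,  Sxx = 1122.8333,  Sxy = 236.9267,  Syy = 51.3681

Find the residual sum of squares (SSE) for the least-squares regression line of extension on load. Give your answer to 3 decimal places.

1.375

b = Sxy/Sxx = 236.9267/1122.8333 = 0.211008
SSE = Syy − b·Sxy = 51.3681 − 0.211008·236.9267 = 1.374694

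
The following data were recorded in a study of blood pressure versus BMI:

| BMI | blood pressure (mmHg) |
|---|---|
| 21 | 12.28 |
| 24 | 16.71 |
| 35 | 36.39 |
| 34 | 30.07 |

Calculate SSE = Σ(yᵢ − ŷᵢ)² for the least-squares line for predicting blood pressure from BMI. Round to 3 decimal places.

n = 4, Σx = 114, Σy = 95.45, Σxy = 2954.95, Σx² = 3398, Σy² = 2658.4595
Sxx = Σx² − (Σx)²/n = 3398 − 3249 = 149
Sxy = Σxy − (Σx)(Σy)/n = 2954.95 − 2720.325 = 234.625
Syy = Σy² − (Σy)²/n = 2658.4595 − 2277.675625 = 380.783875
b = Sxy/Sxx = 234.625/149 = 1.574664
SSE = Syy − b·Sxy = 380.783875 − 1.574664·234.625 = 11.328233

11.328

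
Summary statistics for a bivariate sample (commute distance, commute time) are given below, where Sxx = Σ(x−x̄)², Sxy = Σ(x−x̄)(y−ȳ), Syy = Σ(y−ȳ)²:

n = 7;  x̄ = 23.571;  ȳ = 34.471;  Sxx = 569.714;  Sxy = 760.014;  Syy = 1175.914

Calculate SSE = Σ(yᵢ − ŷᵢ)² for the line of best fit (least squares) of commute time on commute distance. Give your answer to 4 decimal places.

b = Sxy/Sxx = 760.014/569.714 = 1.334027
SSE = Syy − b·Sxy = 1175.914 − 1.334027·760.014 = 162.034615

162.0346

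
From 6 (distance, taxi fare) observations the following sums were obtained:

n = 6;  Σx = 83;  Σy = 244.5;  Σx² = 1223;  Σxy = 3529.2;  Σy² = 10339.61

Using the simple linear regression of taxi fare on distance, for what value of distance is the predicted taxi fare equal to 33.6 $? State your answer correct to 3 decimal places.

10.192

Sxx = Σx² − (Σx)²/n = 1223 − 1148.166667 = 74.833333
Sxy = Σxy − (Σx)(Σy)/n = 3529.2 − 3382.25 = 146.95
b = Sxy/Sxx = 146.95/74.833333 = 1.963697
a = ȳ − b·x̄ = 40.75 − 1.963697·13.833333 = 13.585523
Set a + b·x = 33.6: x = (33.6 − 13.585523) / 1.963697 = 10.192242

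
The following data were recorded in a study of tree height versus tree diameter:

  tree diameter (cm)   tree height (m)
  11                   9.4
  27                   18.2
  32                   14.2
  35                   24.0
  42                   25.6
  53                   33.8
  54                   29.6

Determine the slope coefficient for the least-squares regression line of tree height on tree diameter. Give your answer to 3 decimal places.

n = 7, Σx = 254, Σy = 154.8, Σxy = 6354.2, Σx² = 10588
Sxx = Σx² − (Σx)²/n = 10588 − 9216.571429 = 1371.428571
Sxy = Σxy − (Σx)(Σy)/n = 6354.2 − 5617.028571 = 737.171429
b = Sxy/Sxx = 737.171429/1371.428571 = 0.537521

0.538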